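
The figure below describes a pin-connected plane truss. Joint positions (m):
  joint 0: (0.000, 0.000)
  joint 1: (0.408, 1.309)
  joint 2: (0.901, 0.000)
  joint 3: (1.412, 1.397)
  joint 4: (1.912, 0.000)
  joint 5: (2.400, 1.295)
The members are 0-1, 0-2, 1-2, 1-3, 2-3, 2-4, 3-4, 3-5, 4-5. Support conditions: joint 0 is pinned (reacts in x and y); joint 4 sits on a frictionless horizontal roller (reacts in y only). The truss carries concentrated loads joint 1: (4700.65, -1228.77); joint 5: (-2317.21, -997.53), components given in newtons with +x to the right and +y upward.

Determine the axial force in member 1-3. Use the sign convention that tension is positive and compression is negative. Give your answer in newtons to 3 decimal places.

N=6 nodes, M=9 members, R=3 reactions → 2N=12, M+R=12
member 0 (0-1): L=1.3711, (cx,cy)=(0.2976,0.9547)
member 1 (0-2): L=0.9010, (cx,cy)=(1.0000,0.0000)
member 2 (1-2): L=1.3988, (cx,cy)=(0.3525,-0.9358)
member 3 (1-3): L=1.0078, (cx,cy)=(0.9962,0.0873)
member 4 (2-3): L=1.4875, (cx,cy)=(0.3435,0.9391)
member 5 (2-4): L=1.0110, (cx,cy)=(1.0000,0.0000)
member 6 (3-4): L=1.4838, (cx,cy)=(0.3370,-0.9415)
member 7 (3-5): L=0.9933, (cx,cy)=(0.9947,-0.1027)
member 8 (4-5): L=1.3839, (cx,cy)=(0.3526,0.9358)
solve A·x = −loads:
  F[0-1] = +981.2102 N (tension)
  F[0-2] = +2091.4623 N (tension)
  F[1-2] = -2639.7985 N (compression)
  F[1-3] = -3491.5973 N (compression)
  F[2-3] = +2630.4798 N (tension)
  F[2-4] = +257.4201 N (tension)
  F[3-4] = -2095.1581 N (compression)
  F[3-5] = -1878.5422 N (compression)
  F[4-5] = -1272.1622 N (compression)
  Rx@0 = -2383.4400 N
  Ry@0 = -936.7617 N
  Ry@4 = +3163.0617 N

-3491.597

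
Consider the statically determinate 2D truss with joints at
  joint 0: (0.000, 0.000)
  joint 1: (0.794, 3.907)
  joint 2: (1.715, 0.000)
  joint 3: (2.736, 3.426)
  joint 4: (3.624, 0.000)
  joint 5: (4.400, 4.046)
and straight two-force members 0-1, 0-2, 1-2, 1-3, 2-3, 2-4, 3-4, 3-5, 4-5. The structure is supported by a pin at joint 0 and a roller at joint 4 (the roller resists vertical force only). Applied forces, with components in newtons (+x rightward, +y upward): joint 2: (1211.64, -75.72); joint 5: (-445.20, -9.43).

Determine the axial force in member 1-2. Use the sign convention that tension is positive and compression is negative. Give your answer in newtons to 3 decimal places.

613.026

N=6 nodes, M=9 members, R=3 reactions → 2N=12, M+R=12
member 0 (0-1): L=3.9869, (cx,cy)=(0.1992,0.9800)
member 1 (0-2): L=1.7150, (cx,cy)=(1.0000,0.0000)
member 2 (1-2): L=4.0141, (cx,cy)=(0.2294,-0.9733)
member 3 (1-3): L=2.0007, (cx,cy)=(0.9707,-0.2404)
member 4 (2-3): L=3.5749, (cx,cy)=(0.2856,0.9583)
member 5 (2-4): L=1.9090, (cx,cy)=(1.0000,0.0000)
member 6 (3-4): L=3.5392, (cx,cy)=(0.2509,-0.9680)
member 7 (3-5): L=1.7758, (cx,cy)=(0.9371,0.3491)
member 8 (4-5): L=4.1197, (cx,cy)=(0.1884,0.9821)
solve A·x = −loads:
  F[0-1] = -545.8434 N (compression)
  F[0-2] = +875.1469 N (tension)
  F[1-2] = +613.0257 N (tension)
  F[1-3] = -256.8956 N (compression)
  F[2-3] = -543.5932 N (compression)
  F[2-4] = -40.5878 N (compression)
  F[3-4] = +290.5633 N (tension)
  F[3-5] = -509.5849 N (compression)
  F[4-5] = +171.5614 N (tension)
  Rx@0 = -766.4400 N
  Ry@0 = +534.9092 N
  Ry@4 = -449.7592 N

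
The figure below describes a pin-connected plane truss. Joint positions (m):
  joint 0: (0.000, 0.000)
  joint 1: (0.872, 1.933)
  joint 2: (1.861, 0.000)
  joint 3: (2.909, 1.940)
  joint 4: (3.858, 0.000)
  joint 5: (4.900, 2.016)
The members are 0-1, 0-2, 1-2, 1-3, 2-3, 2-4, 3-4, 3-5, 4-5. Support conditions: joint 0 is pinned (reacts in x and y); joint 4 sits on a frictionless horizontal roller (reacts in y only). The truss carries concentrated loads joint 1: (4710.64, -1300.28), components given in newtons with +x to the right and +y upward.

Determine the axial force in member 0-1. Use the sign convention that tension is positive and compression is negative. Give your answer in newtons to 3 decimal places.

N=6 nodes, M=9 members, R=3 reactions → 2N=12, M+R=12
member 0 (0-1): L=2.1206, (cx,cy)=(0.4112,0.9115)
member 1 (0-2): L=1.8610, (cx,cy)=(1.0000,0.0000)
member 2 (1-2): L=2.1713, (cx,cy)=(0.4555,-0.8902)
member 3 (1-3): L=2.0370, (cx,cy)=(1.0000,0.0034)
member 4 (2-3): L=2.2050, (cx,cy)=(0.4753,0.8798)
member 5 (2-4): L=1.9970, (cx,cy)=(1.0000,0.0000)
member 6 (3-4): L=2.1597, (cx,cy)=(0.4394,-0.8983)
member 7 (3-5): L=1.9924, (cx,cy)=(0.9993,0.0381)
member 8 (4-5): L=2.2694, (cx,cy)=(0.4592,0.8884)
solve A·x = −loads:
  F[0-1] = +1485.1962 N (tension)
  F[0-2] = +4099.9160 N (tension)
  F[1-2] = -2991.8819 N (compression)
  F[1-3] = -2737.1769 N (compression)
  F[2-3] = +3027.2959 N (tension)
  F[2-4] = +1298.3192 N (tension)
  F[3-4] = -2954.6355 N (compression)
  F[3-5] = +0.0000 N (tension)
  F[4-5] = +0.0000 N (tension)
  Rx@0 = -4710.6400 N
  Ry@0 = -1353.8183 N
  Ry@4 = +2654.0983 N

1485.196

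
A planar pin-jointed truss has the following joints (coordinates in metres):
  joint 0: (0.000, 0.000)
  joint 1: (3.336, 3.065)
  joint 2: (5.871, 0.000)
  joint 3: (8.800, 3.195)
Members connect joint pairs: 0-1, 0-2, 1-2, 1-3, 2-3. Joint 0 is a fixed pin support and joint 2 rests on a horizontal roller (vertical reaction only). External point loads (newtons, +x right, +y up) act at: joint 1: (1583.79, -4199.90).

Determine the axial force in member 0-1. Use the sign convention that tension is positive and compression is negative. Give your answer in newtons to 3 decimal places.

N=4 nodes, M=5 members, R=3 reactions → 2N=8, M+R=8
member 0 (0-1): L=4.5302, (cx,cy)=(0.7364,0.6766)
member 1 (0-2): L=5.8710, (cx,cy)=(1.0000,0.0000)
member 2 (1-2): L=3.9775, (cx,cy)=(0.6373,-0.7706)
member 3 (1-3): L=5.4655, (cx,cy)=(0.9997,0.0238)
member 4 (2-3): L=4.3344, (cx,cy)=(0.6758,0.7371)
solve A·x = −loads:
  F[0-1] = -1458.2767 N (compression)
  F[0-2] = +2657.6416 N (tension)
  F[1-2] = -4169.9214 N (compression)
  F[1-3] = +0.0000 N (tension)
  F[2-3] = -0.0000 N (compression)
  Rx@0 = -1583.7900 N
  Ry@0 = +986.6173 N
  Ry@2 = +3213.2827 N

-1458.277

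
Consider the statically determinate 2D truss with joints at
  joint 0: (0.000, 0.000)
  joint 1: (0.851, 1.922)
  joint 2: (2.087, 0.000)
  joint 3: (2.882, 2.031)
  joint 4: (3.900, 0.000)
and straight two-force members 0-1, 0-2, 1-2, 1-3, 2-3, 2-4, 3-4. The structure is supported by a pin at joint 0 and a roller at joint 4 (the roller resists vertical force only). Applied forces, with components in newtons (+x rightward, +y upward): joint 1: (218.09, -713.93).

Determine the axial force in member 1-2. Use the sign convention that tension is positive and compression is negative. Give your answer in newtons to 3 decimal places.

N=5 nodes, M=7 members, R=3 reactions → 2N=10, M+R=10
member 0 (0-1): L=2.1020, (cx,cy)=(0.4049,0.9144)
member 1 (0-2): L=2.0870, (cx,cy)=(1.0000,0.0000)
member 2 (1-2): L=2.2851, (cx,cy)=(0.5409,-0.8411)
member 3 (1-3): L=2.0339, (cx,cy)=(0.9986,0.0536)
member 4 (2-3): L=2.1811, (cx,cy)=(0.3645,0.9312)
member 5 (2-4): L=1.8130, (cx,cy)=(1.0000,0.0000)
member 6 (3-4): L=2.2718, (cx,cy)=(0.4481,-0.8940)
solve A·x = −loads:
  F[0-1] = -492.8671 N (compression)
  F[0-2] = +417.6312 N (tension)
  F[1-2] = -328.3172 N (compression)
  F[1-3] = -240.3930 N (compression)
  F[2-3] = +296.5471 N (tension)
  F[2-4] = +131.9553 N (tension)
  F[3-4] = -294.4814 N (compression)
  Rx@0 = -218.0900 N
  Ry@0 = +450.6676 N
  Ry@4 = +263.2624 N

-328.317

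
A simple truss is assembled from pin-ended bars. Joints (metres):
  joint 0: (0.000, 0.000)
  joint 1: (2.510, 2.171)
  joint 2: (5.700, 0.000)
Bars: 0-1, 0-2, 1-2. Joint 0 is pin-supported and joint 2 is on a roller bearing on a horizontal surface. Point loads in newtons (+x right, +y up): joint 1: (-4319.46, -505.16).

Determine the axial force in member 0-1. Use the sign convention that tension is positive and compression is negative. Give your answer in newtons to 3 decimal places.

-2947.022

N=3 nodes, M=3 members, R=3 reactions → 2N=6, M+R=6
member 0 (0-1): L=3.3186, (cx,cy)=(0.7563,0.6542)
member 1 (0-2): L=5.7000, (cx,cy)=(1.0000,0.0000)
member 2 (1-2): L=3.8587, (cx,cy)=(0.8267,-0.5626)
solve A·x = −loads:
  F[0-1] = -2947.0219 N (compression)
  F[0-2] = -2090.5243 N (compression)
  F[1-2] = +2528.7290 N (tension)
  Rx@0 = +4319.4600 N
  Ry@0 = +1927.8962 N
  Ry@2 = -1422.7362 N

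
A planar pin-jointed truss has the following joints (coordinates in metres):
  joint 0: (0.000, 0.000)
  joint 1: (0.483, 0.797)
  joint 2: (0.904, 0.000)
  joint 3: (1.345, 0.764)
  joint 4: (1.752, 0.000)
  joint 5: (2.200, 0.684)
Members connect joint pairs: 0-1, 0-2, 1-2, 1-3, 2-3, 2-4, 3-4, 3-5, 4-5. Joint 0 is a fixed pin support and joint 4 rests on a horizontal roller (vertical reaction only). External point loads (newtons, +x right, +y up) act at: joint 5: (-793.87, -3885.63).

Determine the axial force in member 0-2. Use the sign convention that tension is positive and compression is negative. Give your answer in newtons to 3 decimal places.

-1208.177

N=6 nodes, M=9 members, R=3 reactions → 2N=12, M+R=12
member 0 (0-1): L=0.9319, (cx,cy)=(0.5183,0.8552)
member 1 (0-2): L=0.9040, (cx,cy)=(1.0000,0.0000)
member 2 (1-2): L=0.9014, (cx,cy)=(0.4671,-0.8842)
member 3 (1-3): L=0.8626, (cx,cy)=(0.9993,-0.0383)
member 4 (2-3): L=0.8821, (cx,cy)=(0.4999,0.8661)
member 5 (2-4): L=0.8480, (cx,cy)=(1.0000,0.0000)
member 6 (3-4): L=0.8656, (cx,cy)=(0.4702,-0.8826)
member 7 (3-5): L=0.8587, (cx,cy)=(0.9957,-0.0932)
member 8 (4-5): L=0.8177, (cx,cy)=(0.5479,0.8365)
solve A·x = −loads:
  F[0-1] = +799.3924 N (tension)
  F[0-2] = -1208.1775 N (compression)
  F[1-2] = -807.4341 N (compression)
  F[1-3] = +792.0170 N (tension)
  F[2-3] = +824.3525 N (tension)
  F[2-4] = -1997.4165 N (compression)
  F[3-4] = -949.5321 N (compression)
  F[3-5] = +1657.1935 N (tension)
  F[4-5] = -4460.3393 N (compression)
  Rx@0 = +793.8700 N
  Ry@0 = -683.6502 N
  Ry@4 = +4569.2802 N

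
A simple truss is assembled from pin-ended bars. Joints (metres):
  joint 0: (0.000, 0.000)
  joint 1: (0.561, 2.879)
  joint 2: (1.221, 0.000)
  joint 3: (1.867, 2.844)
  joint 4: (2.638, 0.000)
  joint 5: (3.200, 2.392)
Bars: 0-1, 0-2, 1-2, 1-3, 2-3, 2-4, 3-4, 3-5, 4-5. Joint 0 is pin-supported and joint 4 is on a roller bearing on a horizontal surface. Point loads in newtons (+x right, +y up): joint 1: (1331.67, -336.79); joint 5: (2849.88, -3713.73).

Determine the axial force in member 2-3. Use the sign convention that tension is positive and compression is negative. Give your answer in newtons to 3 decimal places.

5043.898

N=6 nodes, M=9 members, R=3 reactions → 2N=12, M+R=12
member 0 (0-1): L=2.9331, (cx,cy)=(0.1913,0.9815)
member 1 (0-2): L=1.2210, (cx,cy)=(1.0000,0.0000)
member 2 (1-2): L=2.9537, (cx,cy)=(0.2234,-0.9747)
member 3 (1-3): L=1.3065, (cx,cy)=(0.9996,-0.0268)
member 4 (2-3): L=2.9164, (cx,cy)=(0.2215,0.9752)
member 5 (2-4): L=1.4170, (cx,cy)=(1.0000,0.0000)
member 6 (3-4): L=2.9467, (cx,cy)=(0.2617,-0.9652)
member 7 (3-5): L=1.4075, (cx,cy)=(0.9470,-0.3211)
member 8 (4-5): L=2.4571, (cx,cy)=(0.2287,0.9735)
solve A·x = −loads:
  F[0-1] = +4649.2854 N (tension)
  F[0-2] = +3292.3182 N (tension)
  F[1-2] = -5046.1971 N (compression)
  F[1-3] = +685.3799 N (tension)
  F[2-3] = +5043.8976 N (tension)
  F[2-4] = +1047.5100 N (tension)
  F[3-4] = -6288.3975 N (compression)
  F[3-5] = +3640.5622 N (tension)
  F[4-5] = -2613.9428 N (compression)
  Rx@0 = -4181.5500 N
  Ry@0 = -4563.4550 N
  Ry@4 = +8613.9750 N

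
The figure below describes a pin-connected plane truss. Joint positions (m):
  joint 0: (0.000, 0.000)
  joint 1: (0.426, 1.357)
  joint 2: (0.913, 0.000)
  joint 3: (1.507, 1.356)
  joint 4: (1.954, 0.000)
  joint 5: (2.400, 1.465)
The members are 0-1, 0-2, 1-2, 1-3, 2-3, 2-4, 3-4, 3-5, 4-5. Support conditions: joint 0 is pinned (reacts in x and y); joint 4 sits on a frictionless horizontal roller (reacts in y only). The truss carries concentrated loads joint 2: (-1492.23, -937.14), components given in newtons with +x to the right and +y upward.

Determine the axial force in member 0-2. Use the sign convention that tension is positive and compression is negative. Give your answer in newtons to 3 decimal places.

-1335.497

N=6 nodes, M=9 members, R=3 reactions → 2N=12, M+R=12
member 0 (0-1): L=1.4223, (cx,cy)=(0.2995,0.9541)
member 1 (0-2): L=0.9130, (cx,cy)=(1.0000,0.0000)
member 2 (1-2): L=1.4417, (cx,cy)=(0.3378,-0.9412)
member 3 (1-3): L=1.0810, (cx,cy)=(1.0000,-0.0009)
member 4 (2-3): L=1.4804, (cx,cy)=(0.4012,0.9160)
member 5 (2-4): L=1.0410, (cx,cy)=(1.0000,0.0000)
member 6 (3-4): L=1.4278, (cx,cy)=(0.3131,-0.9497)
member 7 (3-5): L=0.8996, (cx,cy)=(0.9926,0.1212)
member 8 (4-5): L=1.5314, (cx,cy)=(0.2912,0.9567)
solve A·x = −loads:
  F[0-1] = -523.2879 N (compression)
  F[0-2] = -1335.4970 N (compression)
  F[1-2] = +530.7725 N (tension)
  F[1-3] = -336.0206 N (compression)
  F[2-3] = +477.7057 N (tension)
  F[2-4] = +144.3439 N (tension)
  F[3-4] = -461.0533 N (compression)
  F[3-5] = -0.0000 N (compression)
  F[4-5] = -0.0000 N (compression)
  Rx@0 = +1492.2300 N
  Ry@0 = +499.2645 N
  Ry@4 = +437.8755 N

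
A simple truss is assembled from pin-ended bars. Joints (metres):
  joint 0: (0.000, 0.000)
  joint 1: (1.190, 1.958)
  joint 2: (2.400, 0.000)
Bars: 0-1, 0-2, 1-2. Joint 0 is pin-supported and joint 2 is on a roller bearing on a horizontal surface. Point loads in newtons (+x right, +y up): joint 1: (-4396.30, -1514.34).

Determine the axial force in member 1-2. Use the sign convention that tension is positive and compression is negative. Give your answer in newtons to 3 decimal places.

3333.584

N=3 nodes, M=3 members, R=3 reactions → 2N=6, M+R=6
member 0 (0-1): L=2.2913, (cx,cy)=(0.5194,0.8546)
member 1 (0-2): L=2.4000, (cx,cy)=(1.0000,0.0000)
member 2 (1-2): L=2.3017, (cx,cy)=(0.5257,-0.8507)
solve A·x = −loads:
  F[0-1] = -5090.5342 N (compression)
  F[0-2] = -1752.4532 N (compression)
  F[1-2] = +3333.5844 N (tension)
  Rx@0 = +4396.3000 N
  Ry@0 = +4350.1278 N
  Ry@2 = -2835.7878 N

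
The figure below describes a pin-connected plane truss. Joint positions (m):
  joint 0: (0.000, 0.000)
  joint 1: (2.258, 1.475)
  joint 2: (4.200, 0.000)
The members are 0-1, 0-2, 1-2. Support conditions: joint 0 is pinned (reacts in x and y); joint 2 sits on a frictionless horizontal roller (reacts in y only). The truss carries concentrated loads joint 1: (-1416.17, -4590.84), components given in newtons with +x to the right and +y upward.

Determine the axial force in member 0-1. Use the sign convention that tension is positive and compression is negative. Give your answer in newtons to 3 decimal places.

-4790.843

N=3 nodes, M=3 members, R=3 reactions → 2N=6, M+R=6
member 0 (0-1): L=2.6971, (cx,cy)=(0.8372,0.5469)
member 1 (0-2): L=4.2000, (cx,cy)=(1.0000,0.0000)
member 2 (1-2): L=2.4386, (cx,cy)=(0.7963,-0.6048)
solve A·x = −loads:
  F[0-1] = -4790.8426 N (compression)
  F[0-2] = +2594.7458 N (tension)
  F[1-2] = -3258.3232 N (compression)
  Rx@0 = +1416.1700 N
  Ry@0 = +2620.0624 N
  Ry@2 = +1970.7776 N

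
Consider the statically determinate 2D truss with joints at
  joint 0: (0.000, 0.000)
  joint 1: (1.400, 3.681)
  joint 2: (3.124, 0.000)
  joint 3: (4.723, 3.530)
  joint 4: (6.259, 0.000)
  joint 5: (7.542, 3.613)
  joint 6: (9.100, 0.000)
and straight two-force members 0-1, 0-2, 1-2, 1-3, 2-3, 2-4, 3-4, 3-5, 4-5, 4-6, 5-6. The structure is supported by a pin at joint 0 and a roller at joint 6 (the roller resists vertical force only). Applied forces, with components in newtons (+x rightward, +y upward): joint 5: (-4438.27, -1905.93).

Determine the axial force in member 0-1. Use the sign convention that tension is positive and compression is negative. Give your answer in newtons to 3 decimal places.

-2234.401

N=7 nodes, M=11 members, R=3 reactions → 2N=14, M+R=14
member 0 (0-1): L=3.9382, (cx,cy)=(0.3555,0.9347)
member 1 (0-2): L=3.1240, (cx,cy)=(1.0000,0.0000)
member 2 (1-2): L=4.0647, (cx,cy)=(0.4241,-0.9056)
member 3 (1-3): L=3.3264, (cx,cy)=(0.9990,-0.0454)
member 4 (2-3): L=3.8753, (cx,cy)=(0.4126,0.9109)
member 5 (2-4): L=3.1350, (cx,cy)=(1.0000,0.0000)
member 6 (3-4): L=3.8497, (cx,cy)=(0.3990,-0.9170)
member 7 (3-5): L=2.8202, (cx,cy)=(0.9996,0.0294)
member 8 (4-5): L=3.8340, (cx,cy)=(0.3346,0.9423)
member 9 (4-6): L=2.8410, (cx,cy)=(1.0000,0.0000)
member 10 (5-6): L=3.9346, (cx,cy)=(0.3960,-0.9183)
solve A·x = −loads:
  F[0-1] = -2234.4010 N (compression)
  F[0-2] = -3643.9663 N (compression)
  F[1-2] = +2397.0286 N (tension)
  F[1-3] = -1812.8425 N (compression)
  F[2-3] = -2383.0632 N (compression)
  F[2-4] = -1644.0048 N (compression)
  F[3-4] = +2160.1977 N (tension)
  F[3-5] = -3657.7514 N (compression)
  F[4-5] = -2101.9861 N (compression)
  F[4-6] = -78.7070 N (compression)
  F[5-6] = +198.7684 N (tension)
  Rx@0 = +4438.2700 N
  Ry@0 = +2088.4515 N
  Ry@6 = -182.5215 N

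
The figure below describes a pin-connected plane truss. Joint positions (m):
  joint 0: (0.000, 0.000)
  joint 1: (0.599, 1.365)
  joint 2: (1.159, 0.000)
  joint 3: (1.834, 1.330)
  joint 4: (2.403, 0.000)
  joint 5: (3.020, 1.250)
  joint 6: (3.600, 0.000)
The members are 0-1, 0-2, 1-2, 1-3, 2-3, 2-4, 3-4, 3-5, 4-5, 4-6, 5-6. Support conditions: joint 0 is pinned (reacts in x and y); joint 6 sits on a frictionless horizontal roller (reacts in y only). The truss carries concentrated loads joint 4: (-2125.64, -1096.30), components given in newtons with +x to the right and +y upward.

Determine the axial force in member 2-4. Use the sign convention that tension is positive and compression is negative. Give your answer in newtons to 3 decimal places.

-1622.986

N=7 nodes, M=11 members, R=3 reactions → 2N=14, M+R=14
member 0 (0-1): L=1.4906, (cx,cy)=(0.4018,0.9157)
member 1 (0-2): L=1.1590, (cx,cy)=(1.0000,0.0000)
member 2 (1-2): L=1.4754, (cx,cy)=(0.3796,-0.9252)
member 3 (1-3): L=1.2355, (cx,cy)=(0.9996,-0.0283)
member 4 (2-3): L=1.4915, (cx,cy)=(0.4526,0.8917)
member 5 (2-4): L=1.2440, (cx,cy)=(1.0000,0.0000)
member 6 (3-4): L=1.4466, (cx,cy)=(0.3933,-0.9194)
member 7 (3-5): L=1.1887, (cx,cy)=(0.9977,-0.0673)
member 8 (4-5): L=1.3940, (cx,cy)=(0.4426,0.8967)
member 9 (4-6): L=1.1970, (cx,cy)=(1.0000,0.0000)
member 10 (5-6): L=1.3780, (cx,cy)=(0.4209,-0.9071)
solve A·x = −loads:
  F[0-1] = -398.0732 N (compression)
  F[0-2] = -1965.6786 N (compression)
  F[1-2] = +403.5961 N (tension)
  F[1-3] = -313.2746 N (compression)
  F[2-3] = -418.7307 N (compression)
  F[2-4] = -1622.9865 N (compression)
  F[3-4] = +446.2336 N (tension)
  F[3-5] = -679.7140 N (compression)
  F[4-5] = +765.0570 N (tension)
  F[4-6] = +339.5460 N (tension)
  F[5-6] = -806.7179 N (compression)
  Rx@0 = +2125.6400 N
  Ry@0 = +364.5197 N
  Ry@6 = +731.7802 N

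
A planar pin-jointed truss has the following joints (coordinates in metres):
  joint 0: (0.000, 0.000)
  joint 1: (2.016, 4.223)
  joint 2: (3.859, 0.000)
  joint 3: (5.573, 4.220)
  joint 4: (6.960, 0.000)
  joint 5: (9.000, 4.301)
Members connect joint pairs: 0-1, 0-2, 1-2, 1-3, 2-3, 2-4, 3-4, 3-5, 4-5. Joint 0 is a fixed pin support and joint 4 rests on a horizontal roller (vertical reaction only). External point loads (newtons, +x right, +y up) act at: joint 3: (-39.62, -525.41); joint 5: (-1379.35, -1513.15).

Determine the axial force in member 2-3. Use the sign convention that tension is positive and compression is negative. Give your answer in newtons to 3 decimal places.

N=6 nodes, M=9 members, R=3 reactions → 2N=12, M+R=12
member 0 (0-1): L=4.6795, (cx,cy)=(0.4308,0.9024)
member 1 (0-2): L=3.8590, (cx,cy)=(1.0000,0.0000)
member 2 (1-2): L=4.6076, (cx,cy)=(0.4000,-0.9165)
member 3 (1-3): L=3.5570, (cx,cy)=(1.0000,-0.0008)
member 4 (2-3): L=4.5548, (cx,cy)=(0.3763,0.9265)
member 5 (2-4): L=3.1010, (cx,cy)=(1.0000,0.0000)
member 6 (3-4): L=4.4421, (cx,cy)=(0.3122,-0.9500)
member 7 (3-5): L=3.4280, (cx,cy)=(0.9997,0.0236)
member 8 (4-5): L=4.7603, (cx,cy)=(0.4285,0.9035)
solve A·x = −loads:
  F[0-1] = -595.7177 N (compression)
  F[0-2] = -1162.3273 N (compression)
  F[1-2] = +587.0188 N (tension)
  F[1-3] = -491.4431 N (compression)
  F[2-3] = -580.6989 N (compression)
  F[2-4] = -709.0063 N (compression)
  F[3-4] = -3.8164 N (compression)
  F[3-5] = -669.3389 N (compression)
  F[4-5] = -1657.2237 N (compression)
  Rx@0 = +1418.9700 N
  Ry@0 = +537.6003 N
  Ry@4 = +1500.9597 N

-580.699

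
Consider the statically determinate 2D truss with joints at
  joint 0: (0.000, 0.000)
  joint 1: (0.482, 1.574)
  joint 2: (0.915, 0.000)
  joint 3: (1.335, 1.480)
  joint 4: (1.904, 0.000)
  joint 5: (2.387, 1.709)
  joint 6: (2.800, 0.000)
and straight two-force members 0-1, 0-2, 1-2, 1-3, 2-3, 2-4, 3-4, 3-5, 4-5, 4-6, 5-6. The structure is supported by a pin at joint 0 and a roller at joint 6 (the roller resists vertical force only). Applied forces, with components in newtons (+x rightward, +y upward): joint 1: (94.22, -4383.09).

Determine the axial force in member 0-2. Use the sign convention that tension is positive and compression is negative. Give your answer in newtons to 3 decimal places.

N=7 nodes, M=11 members, R=3 reactions → 2N=14, M+R=14
member 0 (0-1): L=1.6461, (cx,cy)=(0.2928,0.9562)
member 1 (0-2): L=0.9150, (cx,cy)=(1.0000,0.0000)
member 2 (1-2): L=1.6325, (cx,cy)=(0.2652,-0.9642)
member 3 (1-3): L=0.8582, (cx,cy)=(0.9940,-0.1095)
member 4 (2-3): L=1.5384, (cx,cy)=(0.2730,0.9620)
member 5 (2-4): L=0.9890, (cx,cy)=(1.0000,0.0000)
member 6 (3-4): L=1.5856, (cx,cy)=(0.3589,-0.9334)
member 7 (3-5): L=1.0766, (cx,cy)=(0.9771,0.2127)
member 8 (4-5): L=1.7759, (cx,cy)=(0.2720,0.9623)
member 9 (4-6): L=0.8960, (cx,cy)=(1.0000,0.0000)
member 10 (5-6): L=1.7582, (cx,cy)=(0.2349,-0.9720)
solve A·x = −loads:
  F[0-1] = -3739.5014 N (compression)
  F[0-2] = +1189.1645 N (tension)
  F[1-2] = -723.4995 N (compression)
  F[1-3] = -1003.2992 N (compression)
  F[2-3] = +725.1307 N (tension)
  F[2-4] = +799.2988 N (tension)
  F[3-4] = -970.3068 N (compression)
  F[3-5] = -461.6660 N (compression)
  F[4-5] = +941.1546 N (tension)
  F[4-6] = +195.1377 N (tension)
  F[5-6] = -830.7269 N (compression)
  Rx@0 = -94.2200 N
  Ry@0 = +3575.6073 N
  Ry@6 = +807.4827 N

1189.165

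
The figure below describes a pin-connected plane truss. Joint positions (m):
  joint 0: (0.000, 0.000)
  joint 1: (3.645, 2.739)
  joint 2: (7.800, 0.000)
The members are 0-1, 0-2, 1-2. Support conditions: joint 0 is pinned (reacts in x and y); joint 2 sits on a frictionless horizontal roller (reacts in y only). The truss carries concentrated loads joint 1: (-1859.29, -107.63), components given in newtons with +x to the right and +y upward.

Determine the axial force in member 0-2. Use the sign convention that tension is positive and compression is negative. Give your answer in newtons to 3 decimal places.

N=3 nodes, M=3 members, R=3 reactions → 2N=6, M+R=6
member 0 (0-1): L=4.5594, (cx,cy)=(0.7994,0.6007)
member 1 (0-2): L=7.8000, (cx,cy)=(1.0000,0.0000)
member 2 (1-2): L=4.9766, (cx,cy)=(0.8349,-0.5504)
solve A·x = −loads:
  F[0-1] = -1182.2659 N (compression)
  F[0-2] = -914.1311 N (compression)
  F[1-2] = +1094.8804 N (tension)
  Rx@0 = +1859.2900 N
  Ry@0 = +710.2305 N
  Ry@2 = -602.6005 N

-914.131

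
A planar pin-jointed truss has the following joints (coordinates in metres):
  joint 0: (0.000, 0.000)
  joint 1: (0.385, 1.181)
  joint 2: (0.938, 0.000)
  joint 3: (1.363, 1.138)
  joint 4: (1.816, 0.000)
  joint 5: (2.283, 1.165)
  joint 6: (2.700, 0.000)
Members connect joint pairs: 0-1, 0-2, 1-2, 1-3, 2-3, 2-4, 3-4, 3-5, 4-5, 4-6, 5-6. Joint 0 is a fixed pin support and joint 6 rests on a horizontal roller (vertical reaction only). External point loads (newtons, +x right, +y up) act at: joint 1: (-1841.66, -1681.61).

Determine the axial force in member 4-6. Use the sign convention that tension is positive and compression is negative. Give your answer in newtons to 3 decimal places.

N=7 nodes, M=11 members, R=3 reactions → 2N=14, M+R=14
member 0 (0-1): L=1.2422, (cx,cy)=(0.3099,0.9508)
member 1 (0-2): L=0.9380, (cx,cy)=(1.0000,0.0000)
member 2 (1-2): L=1.3041, (cx,cy)=(0.4241,-0.9056)
member 3 (1-3): L=0.9789, (cx,cy)=(0.9990,-0.0439)
member 4 (2-3): L=1.2148, (cx,cy)=(0.3499,0.9368)
member 5 (2-4): L=0.8780, (cx,cy)=(1.0000,0.0000)
member 6 (3-4): L=1.2248, (cx,cy)=(0.3698,-0.9291)
member 7 (3-5): L=0.9204, (cx,cy)=(0.9996,0.0293)
member 8 (4-5): L=1.2551, (cx,cy)=(0.3721,0.9282)
member 9 (4-6): L=0.8840, (cx,cy)=(1.0000,0.0000)
member 10 (5-6): L=1.2374, (cx,cy)=(0.3370,-0.9415)
solve A·x = −loads:
  F[0-1] = -2363.7836 N (compression)
  F[0-2] = -1109.0253 N (compression)
  F[1-2] = +582.8818 N (tension)
  F[1-3] = +862.6808 N (tension)
  F[2-3] = -563.4889 N (compression)
  F[2-4] = -664.7059 N (compression)
  F[3-4] = +622.6704 N (tension)
  F[3-5] = +434.6034 N (tension)
  F[4-5] = -623.2695 N (compression)
  F[4-6] = -202.5119 N (compression)
  F[5-6] = +600.9221 N (tension)
  Rx@0 = +1841.6600 N
  Ry@0 = +2247.3806 N
  Ry@6 = -565.7706 N

-202.512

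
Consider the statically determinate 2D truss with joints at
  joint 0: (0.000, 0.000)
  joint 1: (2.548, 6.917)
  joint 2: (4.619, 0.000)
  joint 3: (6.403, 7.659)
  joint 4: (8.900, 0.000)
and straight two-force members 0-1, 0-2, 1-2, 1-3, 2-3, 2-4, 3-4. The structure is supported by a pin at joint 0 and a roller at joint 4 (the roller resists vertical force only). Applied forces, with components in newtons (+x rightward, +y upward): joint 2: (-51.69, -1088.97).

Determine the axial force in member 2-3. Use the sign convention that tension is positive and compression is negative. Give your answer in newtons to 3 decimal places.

N=5 nodes, M=7 members, R=3 reactions → 2N=10, M+R=10
member 0 (0-1): L=7.3714, (cx,cy)=(0.3457,0.9384)
member 1 (0-2): L=4.6190, (cx,cy)=(1.0000,0.0000)
member 2 (1-2): L=7.2204, (cx,cy)=(0.2868,-0.9580)
member 3 (1-3): L=3.9258, (cx,cy)=(0.9820,0.1890)
member 4 (2-3): L=7.8640, (cx,cy)=(0.2269,0.9739)
member 5 (2-4): L=4.2810, (cx,cy)=(1.0000,0.0000)
member 6 (3-4): L=8.0558, (cx,cy)=(0.3100,-0.9507)
solve A·x = −loads:
  F[0-1] = -558.2156 N (compression)
  F[0-2] = +141.2636 N (tension)
  F[1-2] = +480.3320 N (tension)
  F[1-3] = -336.7963 N (compression)
  F[2-3] = +645.6536 N (tension)
  F[2-4] = +184.2555 N (tension)
  F[3-4] = -594.4405 N (compression)
  Rx@0 = +51.6900 N
  Ry@0 = +523.8068 N
  Ry@4 = +565.1632 N

645.654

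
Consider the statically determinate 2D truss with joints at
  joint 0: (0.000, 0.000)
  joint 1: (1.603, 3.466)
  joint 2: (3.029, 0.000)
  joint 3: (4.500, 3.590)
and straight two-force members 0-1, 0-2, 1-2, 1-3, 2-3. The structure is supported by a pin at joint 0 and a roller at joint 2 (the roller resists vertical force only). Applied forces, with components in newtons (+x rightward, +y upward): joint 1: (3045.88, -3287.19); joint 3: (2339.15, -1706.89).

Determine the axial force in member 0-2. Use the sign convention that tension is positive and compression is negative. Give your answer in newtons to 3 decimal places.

2823.246

N=4 nodes, M=5 members, R=3 reactions → 2N=8, M+R=8
member 0 (0-1): L=3.8187, (cx,cy)=(0.4198,0.9076)
member 1 (0-2): L=3.0290, (cx,cy)=(1.0000,0.0000)
member 2 (1-2): L=3.7479, (cx,cy)=(0.3805,-0.9248)
member 3 (1-3): L=2.8997, (cx,cy)=(0.9991,0.0428)
member 4 (2-3): L=3.8797, (cx,cy)=(0.3792,0.9253)
solve A·x = −loads:
  F[0-1] = +6102.7974 N (tension)
  F[0-2] = +2823.2458 N (tension)
  F[1-2] = -9400.9475 N (compression)
  F[1-3] = +3095.6216 N (tension)
  F[2-3] = -1987.6842 N (compression)
  Rx@0 = -5385.0300 N
  Ry@0 = -5539.0792 N
  Ry@2 = +10533.1592 N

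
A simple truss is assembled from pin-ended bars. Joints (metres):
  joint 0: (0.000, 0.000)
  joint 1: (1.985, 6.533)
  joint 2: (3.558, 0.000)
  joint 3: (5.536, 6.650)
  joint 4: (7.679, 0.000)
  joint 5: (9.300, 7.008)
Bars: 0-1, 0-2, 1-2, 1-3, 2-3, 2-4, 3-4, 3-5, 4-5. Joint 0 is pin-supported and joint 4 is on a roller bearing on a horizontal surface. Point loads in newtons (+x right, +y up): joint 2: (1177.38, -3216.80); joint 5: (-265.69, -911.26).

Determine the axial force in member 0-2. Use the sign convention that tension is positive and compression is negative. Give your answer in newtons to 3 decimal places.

N=6 nodes, M=9 members, R=3 reactions → 2N=12, M+R=12
member 0 (0-1): L=6.8279, (cx,cy)=(0.2907,0.9568)
member 1 (0-2): L=3.5580, (cx,cy)=(1.0000,0.0000)
member 2 (1-2): L=6.7197, (cx,cy)=(0.2341,-0.9722)
member 3 (1-3): L=3.5529, (cx,cy)=(0.9995,0.0329)
member 4 (2-3): L=6.9379, (cx,cy)=(0.2851,0.9585)
member 5 (2-4): L=4.1210, (cx,cy)=(1.0000,0.0000)
member 6 (3-4): L=6.9868, (cx,cy)=(0.3067,-0.9518)
member 7 (3-5): L=3.7810, (cx,cy)=(0.9955,0.0947)
member 8 (4-5): L=7.1930, (cx,cy)=(0.2254,0.9743)
solve A·x = −loads:
  F[0-1] = -1856.6241 N (compression)
  F[0-2] = +1451.4453 N (tension)
  F[1-2] = +1794.6719 N (tension)
  F[1-3] = -960.3868 N (compression)
  F[2-3] = +1535.7279 N (tension)
  F[2-4] = +256.3412 N (tension)
  F[3-4] = -1518.9196 N (compression)
  F[3-5] = -56.3977 N (compression)
  F[4-5] = -929.8390 N (compression)
  Rx@0 = -911.6900 N
  Ry@0 = +1776.4339 N
  Ry@4 = +2351.6261 N

1451.445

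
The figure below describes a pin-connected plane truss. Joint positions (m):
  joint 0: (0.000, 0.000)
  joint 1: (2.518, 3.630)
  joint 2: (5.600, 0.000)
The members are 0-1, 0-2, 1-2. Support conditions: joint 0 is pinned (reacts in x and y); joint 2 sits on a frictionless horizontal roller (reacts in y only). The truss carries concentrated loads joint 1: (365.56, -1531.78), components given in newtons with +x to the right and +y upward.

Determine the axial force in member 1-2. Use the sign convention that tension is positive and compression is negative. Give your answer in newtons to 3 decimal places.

-1214.368

N=3 nodes, M=3 members, R=3 reactions → 2N=6, M+R=6
member 0 (0-1): L=4.4178, (cx,cy)=(0.5700,0.8217)
member 1 (0-2): L=5.6000, (cx,cy)=(1.0000,0.0000)
member 2 (1-2): L=4.7619, (cx,cy)=(0.6472,-0.7623)
solve A·x = −loads:
  F[0-1] = -737.6010 N (compression)
  F[0-2] = +785.9653 N (tension)
  F[1-2] = -1214.3682 N (compression)
  Rx@0 = -365.5600 N
  Ry@0 = +606.0648 N
  Ry@2 = +925.7151 N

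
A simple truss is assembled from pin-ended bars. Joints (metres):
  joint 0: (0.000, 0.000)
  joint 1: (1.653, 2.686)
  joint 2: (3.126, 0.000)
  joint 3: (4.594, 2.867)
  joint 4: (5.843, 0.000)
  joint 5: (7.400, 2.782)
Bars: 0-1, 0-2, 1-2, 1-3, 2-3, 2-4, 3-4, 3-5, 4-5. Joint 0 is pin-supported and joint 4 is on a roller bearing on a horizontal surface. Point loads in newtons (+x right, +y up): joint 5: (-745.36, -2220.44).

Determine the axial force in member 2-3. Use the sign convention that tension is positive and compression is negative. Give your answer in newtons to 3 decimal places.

N=6 nodes, M=9 members, R=3 reactions → 2N=12, M+R=12
member 0 (0-1): L=3.1539, (cx,cy)=(0.5241,0.8516)
member 1 (0-2): L=3.1260, (cx,cy)=(1.0000,0.0000)
member 2 (1-2): L=3.0634, (cx,cy)=(0.4808,-0.8768)
member 3 (1-3): L=2.9466, (cx,cy)=(0.9981,0.0614)
member 4 (2-3): L=3.2210, (cx,cy)=(0.4558,0.8901)
member 5 (2-4): L=2.7170, (cx,cy)=(1.0000,0.0000)
member 6 (3-4): L=3.1272, (cx,cy)=(0.3994,-0.9168)
member 7 (3-5): L=2.8073, (cx,cy)=(0.9995,-0.0303)
member 8 (4-5): L=3.1881, (cx,cy)=(0.4884,0.8726)
solve A·x = −loads:
  F[0-1] = +278.0516 N (tension)
  F[0-2] = -891.0910 N (compression)
  F[1-2] = -251.3602 N (compression)
  F[1-3] = +267.0997 N (tension)
  F[2-3] = +247.6061 N (tension)
  F[2-4] = -1124.8047 N (compression)
  F[3-4] = -274.4569 N (compression)
  F[3-5] = +489.2851 N (tension)
  F[4-5] = -2527.5635 N (compression)
  Rx@0 = +745.3600 N
  Ry@0 = -236.8019 N
  Ry@4 = +2457.2419 N

247.606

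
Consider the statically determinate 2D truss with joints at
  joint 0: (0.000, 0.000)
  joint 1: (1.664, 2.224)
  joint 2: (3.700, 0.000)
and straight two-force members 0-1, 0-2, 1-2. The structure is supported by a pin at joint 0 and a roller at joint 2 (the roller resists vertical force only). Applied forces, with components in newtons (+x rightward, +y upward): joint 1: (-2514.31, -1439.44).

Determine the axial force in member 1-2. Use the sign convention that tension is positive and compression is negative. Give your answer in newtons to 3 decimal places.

N=3 nodes, M=3 members, R=3 reactions → 2N=6, M+R=6
member 0 (0-1): L=2.7776, (cx,cy)=(0.5991,0.8007)
member 1 (0-2): L=3.7000, (cx,cy)=(1.0000,0.0000)
member 2 (1-2): L=3.0152, (cx,cy)=(0.6752,-0.7376)
solve A·x = −loads:
  F[0-1] = -2876.7478 N (compression)
  F[0-2] = -790.9139 N (compression)
  F[1-2] = +1171.3010 N (tension)
  Rx@0 = +2514.3100 N
  Ry@0 = +2303.3852 N
  Ry@2 = -863.9452 N

1171.301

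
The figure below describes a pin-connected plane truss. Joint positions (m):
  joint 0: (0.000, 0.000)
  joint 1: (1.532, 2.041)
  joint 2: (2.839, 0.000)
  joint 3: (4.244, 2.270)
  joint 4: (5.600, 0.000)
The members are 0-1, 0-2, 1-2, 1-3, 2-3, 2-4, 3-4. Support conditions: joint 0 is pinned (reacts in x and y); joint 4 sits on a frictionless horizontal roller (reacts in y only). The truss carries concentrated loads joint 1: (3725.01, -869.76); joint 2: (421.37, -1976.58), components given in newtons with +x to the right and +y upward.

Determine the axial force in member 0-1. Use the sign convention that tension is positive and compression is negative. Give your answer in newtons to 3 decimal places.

-310.979

N=5 nodes, M=7 members, R=3 reactions → 2N=10, M+R=10
member 0 (0-1): L=2.5520, (cx,cy)=(0.6003,0.7998)
member 1 (0-2): L=2.8390, (cx,cy)=(1.0000,0.0000)
member 2 (1-2): L=2.4236, (cx,cy)=(0.5393,-0.8421)
member 3 (1-3): L=2.7217, (cx,cy)=(0.9965,0.0841)
member 4 (2-3): L=2.6696, (cx,cy)=(0.5263,0.8503)
member 5 (2-4): L=2.7610, (cx,cy)=(1.0000,0.0000)
member 6 (3-4): L=2.6442, (cx,cy)=(0.5128,-0.8585)
solve A·x = −loads:
  F[0-1] = -310.9788 N (compression)
  F[0-2] = +4333.0648 N (tension)
  F[1-2] = -1071.7461 N (compression)
  F[1-3] = -3345.5914 N (compression)
  F[2-3] = +3385.9947 N (tension)
  F[2-4] = +1551.7121 N (tension)
  F[3-4] = -3025.8044 N (compression)
  Rx@0 = -4146.3800 N
  Ry@0 = +248.7099 N
  Ry@4 = +2597.6301 N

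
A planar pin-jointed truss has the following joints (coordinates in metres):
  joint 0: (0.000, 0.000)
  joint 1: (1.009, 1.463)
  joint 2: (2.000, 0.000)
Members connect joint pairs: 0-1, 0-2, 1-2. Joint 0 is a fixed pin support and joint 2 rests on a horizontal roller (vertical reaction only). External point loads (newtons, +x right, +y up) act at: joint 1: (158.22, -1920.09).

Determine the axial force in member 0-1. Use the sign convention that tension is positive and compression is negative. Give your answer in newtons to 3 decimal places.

N=3 nodes, M=3 members, R=3 reactions → 2N=6, M+R=6
member 0 (0-1): L=1.7772, (cx,cy)=(0.5677,0.8232)
member 1 (0-2): L=2.0000, (cx,cy)=(1.0000,0.0000)
member 2 (1-2): L=1.7670, (cx,cy)=(0.5608,-0.8279)
solve A·x = −loads:
  F[0-1] = -1015.1396 N (compression)
  F[0-2] = +734.5615 N (tension)
  F[1-2] = -1309.7918 N (compression)
  Rx@0 = -158.2200 N
  Ry@0 = +835.6667 N
  Ry@2 = +1084.4233 N

-1015.140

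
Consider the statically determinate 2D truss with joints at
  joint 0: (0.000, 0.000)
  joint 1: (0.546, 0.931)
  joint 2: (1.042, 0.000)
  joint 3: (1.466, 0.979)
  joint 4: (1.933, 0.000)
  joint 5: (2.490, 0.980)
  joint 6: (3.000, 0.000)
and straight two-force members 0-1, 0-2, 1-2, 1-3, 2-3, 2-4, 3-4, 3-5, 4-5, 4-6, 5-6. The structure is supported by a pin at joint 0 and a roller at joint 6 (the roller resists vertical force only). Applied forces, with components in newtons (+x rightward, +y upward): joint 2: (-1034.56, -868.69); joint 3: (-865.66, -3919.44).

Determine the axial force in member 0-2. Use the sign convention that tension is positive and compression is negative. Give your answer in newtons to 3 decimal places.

N=7 nodes, M=11 members, R=3 reactions → 2N=14, M+R=14
member 0 (0-1): L=1.0793, (cx,cy)=(0.5059,0.8626)
member 1 (0-2): L=1.0420, (cx,cy)=(1.0000,0.0000)
member 2 (1-2): L=1.0549, (cx,cy)=(0.4702,-0.8826)
member 3 (1-3): L=0.9213, (cx,cy)=(0.9986,0.0521)
member 4 (2-3): L=1.0669, (cx,cy)=(0.3974,0.9176)
member 5 (2-4): L=0.8910, (cx,cy)=(1.0000,0.0000)
member 6 (3-4): L=1.0847, (cx,cy)=(0.4305,-0.9026)
member 7 (3-5): L=1.0240, (cx,cy)=(1.0000,0.0010)
member 8 (4-5): L=1.1272, (cx,cy)=(0.4941,0.8694)
member 9 (4-6): L=1.0670, (cx,cy)=(1.0000,0.0000)
member 10 (5-6): L=1.1048, (cx,cy)=(0.4616,-0.8871)
solve A·x = −loads:
  F[0-1] = -3308.1356 N (compression)
  F[0-2] = -226.6807 N (compression)
  F[1-2] = +3049.6088 N (tension)
  F[1-3] = -3111.6753 N (compression)
  F[2-3] = -1986.3895 N (compression)
  F[2-4] = +3031.2262 N (tension)
  F[3-4] = -2145.6371 N (compression)
  F[3-5] = -2107.4407 N (compression)
  F[4-5] = +2227.5332 N (tension)
  F[4-6] = +1006.7457 N (tension)
  F[5-6] = -2180.8134 N (compression)
  Rx@0 = +1900.2200 N
  Ry@0 = +2853.5990 N
  Ry@6 = +1934.5310 N

-226.681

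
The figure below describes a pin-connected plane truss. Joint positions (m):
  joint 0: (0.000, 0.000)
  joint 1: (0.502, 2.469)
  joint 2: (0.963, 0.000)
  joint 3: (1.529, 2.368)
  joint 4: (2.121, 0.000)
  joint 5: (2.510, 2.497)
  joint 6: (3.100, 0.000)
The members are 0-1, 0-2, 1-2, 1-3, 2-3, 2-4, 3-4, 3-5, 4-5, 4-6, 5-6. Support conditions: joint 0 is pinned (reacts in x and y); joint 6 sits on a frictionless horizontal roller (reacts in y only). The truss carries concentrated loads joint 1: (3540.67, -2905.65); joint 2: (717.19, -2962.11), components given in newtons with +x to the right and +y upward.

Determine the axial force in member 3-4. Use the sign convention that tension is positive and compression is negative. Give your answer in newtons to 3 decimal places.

N=7 nodes, M=11 members, R=3 reactions → 2N=14, M+R=14
member 0 (0-1): L=2.5195, (cx,cy)=(0.1992,0.9799)
member 1 (0-2): L=0.9630, (cx,cy)=(1.0000,0.0000)
member 2 (1-2): L=2.5117, (cx,cy)=(0.1835,-0.9830)
member 3 (1-3): L=1.0320, (cx,cy)=(0.9952,-0.0979)
member 4 (2-3): L=2.4347, (cx,cy)=(0.2325,0.9726)
member 5 (2-4): L=1.1580, (cx,cy)=(1.0000,0.0000)
member 6 (3-4): L=2.4409, (cx,cy)=(0.2425,-0.9701)
member 7 (3-5): L=0.9894, (cx,cy)=(0.9915,0.1304)
member 8 (4-5): L=2.5271, (cx,cy)=(0.1539,0.9881)
member 9 (4-6): L=0.9790, (cx,cy)=(1.0000,0.0000)
member 10 (5-6): L=2.5658, (cx,cy)=(0.2300,-0.9732)
solve A·x = −loads:
  F[0-1] = -1690.9996 N (compression)
  F[0-2] = +4594.7825 N (tension)
  F[1-2] = -898.7043 N (compression)
  F[1-3] = -3730.5519 N (compression)
  F[2-3] = +3953.8704 N (tension)
  F[2-4] = +2793.4777 N (tension)
  F[3-4] = -4568.7035 N (compression)
  F[3-5] = -1699.9138 N (compression)
  F[4-5] = +4485.7559 N (tension)
  F[4-6] = +994.9109 N (tension)
  F[5-6] = -4326.6095 N (compression)
  Rx@0 = -4257.8600 N
  Ry@0 = +1657.0947 N
  Ry@6 = +4210.6653 N

-4568.703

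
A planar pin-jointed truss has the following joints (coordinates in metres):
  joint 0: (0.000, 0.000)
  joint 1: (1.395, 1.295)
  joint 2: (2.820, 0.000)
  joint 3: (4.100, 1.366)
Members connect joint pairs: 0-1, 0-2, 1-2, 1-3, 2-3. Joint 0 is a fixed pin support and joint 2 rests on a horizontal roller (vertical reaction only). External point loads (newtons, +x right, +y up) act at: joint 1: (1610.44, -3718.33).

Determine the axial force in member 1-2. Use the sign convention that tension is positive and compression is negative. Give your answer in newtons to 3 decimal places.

-3834.596

N=4 nodes, M=5 members, R=3 reactions → 2N=8, M+R=8
member 0 (0-1): L=1.9034, (cx,cy)=(0.7329,0.6804)
member 1 (0-2): L=2.8200, (cx,cy)=(1.0000,0.0000)
member 2 (1-2): L=1.9255, (cx,cy)=(0.7401,-0.6725)
member 3 (1-3): L=2.7059, (cx,cy)=(0.9997,0.0262)
member 4 (2-3): L=1.8720, (cx,cy)=(0.6838,0.7297)
solve A·x = −loads:
  F[0-1] = -1674.7215 N (compression)
  F[0-2] = +2837.8217 N (tension)
  F[1-2] = -3834.5959 N (compression)
  F[1-3] = +0.0000 N (tension)
  F[2-3] = -0.0000 N (compression)
  Rx@0 = -1610.4400 N
  Ry@0 = +1139.3973 N
  Ry@2 = +2578.9327 N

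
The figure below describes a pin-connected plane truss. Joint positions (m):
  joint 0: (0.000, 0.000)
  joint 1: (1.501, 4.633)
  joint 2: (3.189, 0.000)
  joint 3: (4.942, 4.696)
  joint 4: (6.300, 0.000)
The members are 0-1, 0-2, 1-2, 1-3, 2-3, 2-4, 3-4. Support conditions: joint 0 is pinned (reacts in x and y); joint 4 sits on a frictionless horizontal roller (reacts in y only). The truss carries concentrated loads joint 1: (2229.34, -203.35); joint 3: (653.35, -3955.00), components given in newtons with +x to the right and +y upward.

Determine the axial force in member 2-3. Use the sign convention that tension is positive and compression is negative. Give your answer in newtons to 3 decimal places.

1438.402

N=5 nodes, M=7 members, R=3 reactions → 2N=10, M+R=10
member 0 (0-1): L=4.8701, (cx,cy)=(0.3082,0.9513)
member 1 (0-2): L=3.1890, (cx,cy)=(1.0000,0.0000)
member 2 (1-2): L=4.9309, (cx,cy)=(0.3423,-0.9396)
member 3 (1-3): L=3.4416, (cx,cy)=(0.9998,0.0183)
member 4 (2-3): L=5.0125, (cx,cy)=(0.3497,0.9369)
member 5 (2-4): L=3.1110, (cx,cy)=(1.0000,0.0000)
member 6 (3-4): L=4.8884, (cx,cy)=(0.2778,-0.9606)
solve A·x = −loads:
  F[0-1] = +1176.2947 N (tension)
  F[0-2] = +2520.1461 N (tension)
  F[1-2] = -1434.2265 N (compression)
  F[1-3] = -1376.0490 N (compression)
  F[2-3] = +1438.4016 N (tension)
  F[2-4] = +1526.1252 N (tension)
  F[3-4] = -5493.6155 N (compression)
  Rx@0 = -2882.6900 N
  Ry@0 = -1119.0313 N
  Ry@4 = +5277.3813 N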